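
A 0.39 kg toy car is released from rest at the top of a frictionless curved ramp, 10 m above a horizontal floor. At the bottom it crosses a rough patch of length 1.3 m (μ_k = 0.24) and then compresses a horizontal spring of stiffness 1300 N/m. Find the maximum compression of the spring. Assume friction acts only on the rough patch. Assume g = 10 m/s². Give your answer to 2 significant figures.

Initial energy: E₁ = mgh = (0.39)(10)(10) = 39.000 J
Friction removes W_f = μ_k mg d = (0.24)(0.39)(10)(1.3) = 1.217 J
Energy reaching the spring: E = 39.000 − 1.217 = 37.783 J
At max compression ½kx² = E ⇒ x = √(2E/k) = √(2 × 37.783/1300) = 0.2411 m

x = 0.24 m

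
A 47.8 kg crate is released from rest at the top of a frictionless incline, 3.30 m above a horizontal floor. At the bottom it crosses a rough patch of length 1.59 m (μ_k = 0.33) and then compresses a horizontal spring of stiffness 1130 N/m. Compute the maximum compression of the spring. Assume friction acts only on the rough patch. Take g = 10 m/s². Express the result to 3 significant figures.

x = 1.53 m

Initial energy: E₁ = mgh = (47.8)(10)(3.30) = 1577.4 J
Friction removes W_f = μ_k mg d = (0.33)(47.8)(10)(1.59) = 250.8 J
Energy reaching the spring: E = 1577.4 − 250.8 = 1326.6 J
At max compression ½kx² = E ⇒ x = √(2E/k) = √(2 × 1326.6/1130) = 1.532 m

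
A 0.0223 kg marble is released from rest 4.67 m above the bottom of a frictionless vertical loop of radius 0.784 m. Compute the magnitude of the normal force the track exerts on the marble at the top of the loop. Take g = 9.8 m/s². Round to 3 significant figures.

Energy from release to top (height 2r): mgh = ½mv_top² + mg(2r)
v_top² = 2g(h − 2r) = 2(9.8)(4.67 − 1.568) = 60.799 m²/s²
At the top, both N and weight point toward the centre: N + mg = mv_top²/r
N = m(v_top²/r − g) = 0.0223(60.799/0.784 − 9.8) = 1.511 N

N = 1.51 N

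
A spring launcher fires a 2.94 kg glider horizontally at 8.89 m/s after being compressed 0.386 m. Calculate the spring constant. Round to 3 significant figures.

k = 1560 N/m

½kx² = ½mv²
k = mv²/x² = (2.94)(8.89)²/(0.386)² = 1559 N/m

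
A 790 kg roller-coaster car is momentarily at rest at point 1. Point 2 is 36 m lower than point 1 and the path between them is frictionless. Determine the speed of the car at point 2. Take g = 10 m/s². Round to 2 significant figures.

By conservation of mechanical energy, mgh = ½mv²
v = √(2gh) = √(2 × 10 × 36) = √720.00 = 26.83 m/s

v = 27 m/s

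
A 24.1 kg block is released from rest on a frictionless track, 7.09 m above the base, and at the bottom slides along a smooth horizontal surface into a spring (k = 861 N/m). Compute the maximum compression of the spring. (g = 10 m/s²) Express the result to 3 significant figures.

Energy conservation (no friction) from release to max compression: mgh = ½kx²
x = √(2mgh/k) = √(2 × 24.1 × 10 × 7.09 / 861) = 1.992 m

x = 1.99 m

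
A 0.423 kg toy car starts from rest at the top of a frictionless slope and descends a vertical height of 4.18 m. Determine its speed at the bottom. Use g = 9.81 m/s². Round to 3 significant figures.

By conservation of mechanical energy, mgh = ½mv²
v = √(2gh) = √(2 × 9.81 × 4.18) = √82.012 = 9.056 m/s

v = 9.06 m/s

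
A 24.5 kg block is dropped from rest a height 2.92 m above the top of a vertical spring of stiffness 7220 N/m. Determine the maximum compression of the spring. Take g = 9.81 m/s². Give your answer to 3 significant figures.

Let x be the compression. The total drop is H + x, and the block is instantaneously at rest at max compression, so energy conservation gives:
mg(H + x) = ½kx²
½(7220)x² − (24.5)(9.81)x − (24.5)(9.81)(2.92) = 0
3610x² − 240.3x − 701.8 = 0
x = [240.3 + √(57766 + 1.0134e+07)]/(2 × 3610) = 0.4755 m

x = 0.475 m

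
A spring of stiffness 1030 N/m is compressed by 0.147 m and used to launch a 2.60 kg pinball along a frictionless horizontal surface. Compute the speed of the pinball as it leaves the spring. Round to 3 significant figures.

v = 2.93 m/s

Conservation of energy: ½kx² = ½mv²
v = x√(k/m) = 0.147 × √(1030/2.60) = 2.926 m/s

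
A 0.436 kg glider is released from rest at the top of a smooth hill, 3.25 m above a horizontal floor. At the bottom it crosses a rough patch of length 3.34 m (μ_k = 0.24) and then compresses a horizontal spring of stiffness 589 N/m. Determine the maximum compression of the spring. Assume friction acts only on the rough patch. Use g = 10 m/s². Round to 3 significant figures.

x = 0.190 m

Initial energy: E₁ = mgh = (0.436)(10)(3.25) = 14.170 J
Friction removes W_f = μ_k mg d = (0.24)(0.436)(10)(3.34) = 3.495 J
Energy reaching the spring: E = 14.170 − 3.495 = 10.675 J
At max compression ½kx² = E ⇒ x = √(2E/k) = √(2 × 10.675/589) = 0.1904 m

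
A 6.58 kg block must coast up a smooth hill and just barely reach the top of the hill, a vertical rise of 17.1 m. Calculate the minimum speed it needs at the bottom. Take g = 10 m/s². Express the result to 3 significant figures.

v = 18.5 m/s

At the top it is momentarily at rest, so all KE converts to PE: ½mv² = mgh
v = √(2gh) = √(2 × 10 × 17.1) = 18.49 m/s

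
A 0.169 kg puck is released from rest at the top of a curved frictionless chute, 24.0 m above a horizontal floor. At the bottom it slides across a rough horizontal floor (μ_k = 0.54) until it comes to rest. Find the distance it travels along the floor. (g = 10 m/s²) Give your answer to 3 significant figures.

Energy at the top = energy at the end + work done against friction:
At rest all PE has been dissipated by friction: mgh = μ_k m g d
d = h/μ_k = 24.0/0.54 = 44.44 m

d = 44.4 m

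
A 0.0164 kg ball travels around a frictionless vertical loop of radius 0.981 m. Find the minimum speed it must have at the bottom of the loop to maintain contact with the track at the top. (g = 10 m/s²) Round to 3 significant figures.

At the top: mg = mv_top²/r ⇒ v_top² = gr = 9.810 m²/s²
Energy from bottom to top (height 2r): ½mv_bot² = ½mv_top² + mg(2r)
v_bot² = gr + 4gr = 5gr = 49.05
v_bot = √(5gr) = 7.004 m/s

v = 7.00 m/s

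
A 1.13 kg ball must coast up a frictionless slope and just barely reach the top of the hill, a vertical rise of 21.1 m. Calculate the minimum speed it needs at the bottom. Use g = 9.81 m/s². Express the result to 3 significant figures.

v = 20.3 m/s

At the top it is momentarily at rest, so all KE converts to PE: ½mv² = mgh
v = √(2gh) = √(2 × 9.81 × 21.1) = 20.35 m/s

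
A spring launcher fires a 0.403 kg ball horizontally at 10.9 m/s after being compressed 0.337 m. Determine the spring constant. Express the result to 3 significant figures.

Energy stored in the spring equals the launch KE: ½kx² = ½mv²
k = mv²/x² = (0.403)(10.9)²/(0.337)² = 421.6 N/m

k = 422 N/m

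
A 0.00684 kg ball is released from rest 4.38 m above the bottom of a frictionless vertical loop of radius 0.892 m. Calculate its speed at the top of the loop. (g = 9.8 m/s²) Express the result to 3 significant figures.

Energy conservation: mgh = ½mv_top² + mg(2r)
v_top² = 2g(h − 2r) = 2(9.8)(4.38 − 1.784) = 50.88
v_top = 7.133 m/s

v = 7.13 m/s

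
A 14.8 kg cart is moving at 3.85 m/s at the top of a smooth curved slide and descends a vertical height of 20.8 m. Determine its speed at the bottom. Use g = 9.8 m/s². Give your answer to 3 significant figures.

v = 20.6 m/s

By conservation of mechanical energy, ½mv₀² + mgh = ½mv²
v² = v₀² + 2gh = (3.85)² + 2(9.8)(20.8) = 422.50
v = √422.50 = 20.55 m/s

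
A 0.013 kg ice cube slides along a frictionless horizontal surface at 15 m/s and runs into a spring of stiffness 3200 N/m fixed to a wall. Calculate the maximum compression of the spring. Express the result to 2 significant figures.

At max compression the cube is momentarily at rest: ½mv² = ½kx²
x = v√(m/k) = 15 × √(0.013/3200) = 0.03023 m

x = 0.030 m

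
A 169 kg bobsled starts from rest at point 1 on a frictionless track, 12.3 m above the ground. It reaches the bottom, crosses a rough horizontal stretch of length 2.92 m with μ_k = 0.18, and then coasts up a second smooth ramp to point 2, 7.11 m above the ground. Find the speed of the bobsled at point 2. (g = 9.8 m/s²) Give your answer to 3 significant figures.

Energy at 1: mgh₁ = (169)(9.8)(12.3) = 20371 J
Friction loss: W_f = μ_k mg d = 870.5 J
At 2: ½mv² + mgh₂ = mgh₁ − W_f
½mv² = 20371 − 870.5 − 11776 = 7725.2 J
v = √(2 × 7725.2/169) = 9.561 m/s

v = 9.56 m/s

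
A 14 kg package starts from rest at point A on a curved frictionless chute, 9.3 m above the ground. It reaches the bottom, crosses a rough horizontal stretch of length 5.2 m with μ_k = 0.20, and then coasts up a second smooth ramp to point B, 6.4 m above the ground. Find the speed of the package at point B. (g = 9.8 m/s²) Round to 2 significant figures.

v = 6.0 m/s

Energy at A: mgh₁ = (14)(9.8)(9.3) = 1276.0 J
Friction loss: W_f = μ_k mg d = 142.7 J
At B: ½mv² + mgh₂ = mgh₁ − W_f
½mv² = 1276.0 − 142.7 − 878.08 = 255.19 J
v = √(2 × 255.19/14) = 6.038 m/s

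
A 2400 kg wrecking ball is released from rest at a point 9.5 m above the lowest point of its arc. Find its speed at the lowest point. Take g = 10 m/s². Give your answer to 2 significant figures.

v = 14 m/s

Energy conservation between the two points: mgh = ½mv²
v = √(2gh) = √(2 × 10 × 9.5) = √190.00 = 13.78 m/s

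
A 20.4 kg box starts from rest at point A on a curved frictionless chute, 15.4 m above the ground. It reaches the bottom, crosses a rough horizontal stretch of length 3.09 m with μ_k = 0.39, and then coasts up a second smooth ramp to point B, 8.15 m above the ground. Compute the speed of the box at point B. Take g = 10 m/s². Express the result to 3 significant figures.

Energy at A: mgh₁ = (20.4)(10)(15.4) = 3141.6 J
Friction loss: W_f = μ_k mg d = 245.8 J
At B: ½mv² + mgh₂ = mgh₁ − W_f
½mv² = 3141.6 − 245.8 − 1662.6 = 1233.2 J
v = √(2 × 1233.2/20.4) = 11.00 m/s

v = 11.0 m/s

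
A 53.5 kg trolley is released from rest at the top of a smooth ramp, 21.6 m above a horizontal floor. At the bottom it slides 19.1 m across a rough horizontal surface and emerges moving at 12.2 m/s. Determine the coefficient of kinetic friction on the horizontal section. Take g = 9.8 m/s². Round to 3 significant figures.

μ_k = 0.733

Applying the work–energy principle:
mgh = ½mv² + μ_k m g d
mgh = 11325 J; ½mv² = 3981.5 J
W_f = 11325 − 3981.5 = 7343 J
μ_k = W_f/(mg·d) = 7343/(524.3 × 19.1) = 0.7333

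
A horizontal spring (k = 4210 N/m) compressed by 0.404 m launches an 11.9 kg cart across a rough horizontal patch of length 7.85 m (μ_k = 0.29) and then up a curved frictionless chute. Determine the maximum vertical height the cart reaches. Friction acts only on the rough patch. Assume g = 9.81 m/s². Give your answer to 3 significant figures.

h = 0.667 m

Spring energy: E₀ = ½kx² = ½(4210)(0.404)² = 343.57 J
Friction: W_f = μ_k mg d = (0.29)(11.9)(9.81)(7.85) = 265.8 J
Energy at base of ramp: E = 343.57 − 265.8 = 77.813 J
At max height all remaining energy is PE: mgh = E ⇒ h = E/(mg) = 77.813/(11.9 × 9.81) = 0.6666 m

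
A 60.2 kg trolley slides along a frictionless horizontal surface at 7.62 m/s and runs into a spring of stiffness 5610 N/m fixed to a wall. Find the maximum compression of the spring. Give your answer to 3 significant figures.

At max compression the trolley is momentarily at rest: ½mv² = ½kx²
x = v√(m/k) = 7.62 × √(60.2/5610) = 0.7894 m

x = 0.789 m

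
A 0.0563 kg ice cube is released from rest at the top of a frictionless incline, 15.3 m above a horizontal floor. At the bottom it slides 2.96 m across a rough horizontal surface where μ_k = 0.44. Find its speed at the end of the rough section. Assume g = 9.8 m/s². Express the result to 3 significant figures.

Energy at the top = energy at the end + work done against friction:
mgh = ½mv² + μ_k m g d
W_f = μ_k mg d = (0.44)(0.0563)(9.8)(2.96) = 0.7186 J
½mv² = mgh − W_f = 8.4416 − 0.7186 = 7.7230 J
v = √(2 × 7.7230/0.0563) = 16.56 m/s

v = 16.6 m/s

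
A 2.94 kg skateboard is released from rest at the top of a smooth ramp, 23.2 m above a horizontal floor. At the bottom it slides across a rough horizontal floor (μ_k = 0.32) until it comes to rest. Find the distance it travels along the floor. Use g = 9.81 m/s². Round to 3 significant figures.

Applying the work–energy principle:
At rest all PE has been dissipated by friction: mgh = μ_k m g d
d = h/μ_k = 23.2/0.32 = 72.50 m

d = 72.5 m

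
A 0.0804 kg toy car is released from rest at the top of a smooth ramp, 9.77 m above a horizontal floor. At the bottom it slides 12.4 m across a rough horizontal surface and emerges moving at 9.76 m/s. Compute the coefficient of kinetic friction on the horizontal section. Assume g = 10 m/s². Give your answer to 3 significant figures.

Energy bookkeeping (friction removes W_f = μ_k N d):
mgh = ½mv² + μ_k m g d
mgh = 7.8551 J; ½mv² = 3.8294 J
W_f = 7.8551 − 3.8294 = 4.026 J
μ_k = W_f/(mg·d) = 4.026/(0.8040 × 12.4) = 0.4038

μ_k = 0.404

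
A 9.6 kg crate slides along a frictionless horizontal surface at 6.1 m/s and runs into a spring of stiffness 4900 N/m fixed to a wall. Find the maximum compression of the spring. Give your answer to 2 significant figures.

x = 0.27 m

At max compression the crate is momentarily at rest: ½mv² = ½kx²
x = v√(m/k) = 6.1 × √(9.6/4900) = 0.2700 m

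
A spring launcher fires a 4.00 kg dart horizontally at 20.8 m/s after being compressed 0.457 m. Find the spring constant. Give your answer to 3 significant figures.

k = 8290 N/m

½kx² = ½mv²
k = mv²/x² = (4.00)(20.8)²/(0.457)² = 8286 N/m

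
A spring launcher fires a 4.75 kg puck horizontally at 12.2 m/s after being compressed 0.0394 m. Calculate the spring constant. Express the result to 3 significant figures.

k = 455000 N/m

½kx² = ½mv²
k = mv²/x² = (4.75)(12.2)²/(0.0394)² = 455429 N/m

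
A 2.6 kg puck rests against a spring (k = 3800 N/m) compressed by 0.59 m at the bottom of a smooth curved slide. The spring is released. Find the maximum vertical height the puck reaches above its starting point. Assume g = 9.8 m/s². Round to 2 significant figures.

At maximum height the puck is at rest, so ½kx² = mgh
h = kx²/(2mg) = (3800)(0.59)²/(2 × 2.6 × 9.8) = 25.96 m

h = 26 m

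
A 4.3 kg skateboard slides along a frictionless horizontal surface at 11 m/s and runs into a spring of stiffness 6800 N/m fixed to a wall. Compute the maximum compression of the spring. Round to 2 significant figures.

x = 0.28 m

All KE is stored as spring PE at maximum compression: ½mv² = ½kx²
x = v√(m/k) = 11 × √(4.3/6800) = 0.2766 m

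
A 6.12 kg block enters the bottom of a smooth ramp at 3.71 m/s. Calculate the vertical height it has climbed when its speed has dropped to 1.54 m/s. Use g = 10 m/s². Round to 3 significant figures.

Energy balance between the two points: ½mv₁² = ½mv₂² + mgh
h = (v₁² − v₂²)/(2g) = (3.71² − 1.54²)/(2 × 10) = 0.5696 m

h = 0.570 m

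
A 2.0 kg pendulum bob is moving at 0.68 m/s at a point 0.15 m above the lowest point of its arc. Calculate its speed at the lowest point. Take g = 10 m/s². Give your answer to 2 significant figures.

v = 1.9 m/s

Energy conservation between the two points: ½mv₀² + mgh = ½mv²
v² = v₀² + 2gh = (0.68)² + 2(10)(0.15) = 3.4624
v = √3.4624 = 1.861 m/s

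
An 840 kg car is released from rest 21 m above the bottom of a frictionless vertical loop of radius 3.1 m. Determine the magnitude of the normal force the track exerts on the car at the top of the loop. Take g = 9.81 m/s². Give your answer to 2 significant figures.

N = 70000 N

Energy from release to top (height 2r): mgh = ½mv_top² + mg(2r)
v_top² = 2g(h − 2r) = 2(9.81)(21 − 6.200) = 290.38 m²/s²
At the top, both N and weight point toward the centre: N + mg = mv_top²/r
N = m(v_top²/r − g) = 840(290.38/3.1 − 9.81) = 70442 N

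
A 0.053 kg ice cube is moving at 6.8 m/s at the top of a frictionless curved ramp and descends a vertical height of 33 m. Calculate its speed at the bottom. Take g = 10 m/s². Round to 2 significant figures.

Equating total energy at the two states: ½mv₀² + mgh = ½mv²
v² = v₀² + 2gh = (6.8)² + 2(10)(33) = 706.24
v = √706.24 = 26.58 m/s

v = 27 m/s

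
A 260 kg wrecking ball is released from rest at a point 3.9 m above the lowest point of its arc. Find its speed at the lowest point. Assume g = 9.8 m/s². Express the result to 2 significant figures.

Equating total energy at the two states: mgh = ½mv²
v = √(2gh) = √(2 × 9.8 × 3.9) = √76.440 = 8.743 m/s

v = 8.7 m/s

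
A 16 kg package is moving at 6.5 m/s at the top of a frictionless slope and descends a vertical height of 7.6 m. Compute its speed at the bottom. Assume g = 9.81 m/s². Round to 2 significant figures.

v = 14 m/s

Mechanical energy is conserved (no friction): ½mv₀² + mgh = ½mv²
v² = v₀² + 2gh = (6.5)² + 2(9.81)(7.6) = 191.36
v = √191.36 = 13.83 m/s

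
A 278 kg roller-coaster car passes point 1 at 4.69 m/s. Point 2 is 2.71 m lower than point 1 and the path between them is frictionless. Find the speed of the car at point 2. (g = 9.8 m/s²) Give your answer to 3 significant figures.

v = 8.67 m/s

Mechanical energy is conserved (no friction): ½mv₀² + mgh = ½mv²
v² = v₀² + 2gh = (4.69)² + 2(9.8)(2.71) = 75.112
v = √75.112 = 8.667 m/s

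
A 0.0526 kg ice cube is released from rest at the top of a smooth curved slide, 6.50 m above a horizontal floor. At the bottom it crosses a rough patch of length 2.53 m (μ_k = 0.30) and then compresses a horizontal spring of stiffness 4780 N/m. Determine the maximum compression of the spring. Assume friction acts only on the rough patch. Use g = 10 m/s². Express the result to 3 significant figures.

x = 0.0355 m

Initial energy: E₁ = mgh = (0.0526)(10)(6.50) = 3.4190 J
Friction removes W_f = μ_k mg d = (0.30)(0.0526)(10)(2.53) = 0.3992 J
Energy reaching the spring: E = 3.4190 − 0.3992 = 3.0198 J
At max compression ½kx² = E ⇒ x = √(2E/k) = √(2 × 3.0198/4780) = 0.03555 m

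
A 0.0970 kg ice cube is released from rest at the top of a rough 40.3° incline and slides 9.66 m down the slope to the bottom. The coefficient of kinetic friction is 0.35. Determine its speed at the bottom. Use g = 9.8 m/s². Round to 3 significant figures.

Energy: mgh = ½mv² + W_f, with h = L sinθ and W_f = μ_k (mg cosθ) L
mgh = mgL sinθ = (0.0970)(9.8)(9.66)sin40.3° = 5.9393 J
W_f = μ_k mg cosθ · L = (0.35)(0.0970)(9.8)cos40.3°·9.66 = 2.451 J
½mv² = 5.9393 − 2.451 = 3.4881 J
v = √(2 × 3.4881/0.0970) = 8.481 m/s

v = 8.48 m/s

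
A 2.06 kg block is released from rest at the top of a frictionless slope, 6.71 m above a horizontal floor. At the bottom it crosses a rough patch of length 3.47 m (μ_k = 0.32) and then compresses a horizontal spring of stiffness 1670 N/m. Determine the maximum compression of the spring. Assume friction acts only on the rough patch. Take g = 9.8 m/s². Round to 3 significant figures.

Initial energy: E₁ = mgh = (2.06)(9.8)(6.71) = 135.46 J
Friction removes W_f = μ_k mg d = (0.32)(2.06)(9.8)(3.47) = 22.42 J
Energy reaching the spring: E = 135.46 − 22.42 = 113.04 J
At max compression ½kx² = E ⇒ x = √(2E/k) = √(2 × 113.04/1670) = 0.3679 m

x = 0.368 m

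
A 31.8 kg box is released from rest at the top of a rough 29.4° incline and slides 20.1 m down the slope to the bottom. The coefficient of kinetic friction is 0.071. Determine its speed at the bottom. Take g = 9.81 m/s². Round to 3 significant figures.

Taking the bottom as reference, mgh = ½mv² + μ_k N L with h = L sinθ, N = mg cosθ:
mgh = mgL sinθ = (31.8)(9.81)(20.1)sin29.4° = 3078.1 J
W_f = μ_k mg cosθ · L = (0.071)(31.8)(9.81)cos29.4°·20.1 = 387.9 J
½mv² = 3078.1 − 387.9 = 2690.3 J
v = √(2 × 2690.3/31.8) = 13.01 m/s

v = 13.0 m/s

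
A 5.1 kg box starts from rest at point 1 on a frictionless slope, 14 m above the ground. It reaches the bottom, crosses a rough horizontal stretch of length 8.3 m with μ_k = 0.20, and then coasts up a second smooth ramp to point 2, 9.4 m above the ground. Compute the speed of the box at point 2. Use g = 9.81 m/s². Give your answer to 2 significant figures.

Energy at 1: mgh₁ = (5.1)(9.81)(14) = 700.43 J
Friction loss: W_f = μ_k mg d = 83.05 J
At 2: ½mv² + mgh₂ = mgh₁ − W_f
½mv² = 700.43 − 83.05 − 470.29 = 147.09 J
v = √(2 × 147.09/5.1) = 7.595 m/s

v = 7.6 m/s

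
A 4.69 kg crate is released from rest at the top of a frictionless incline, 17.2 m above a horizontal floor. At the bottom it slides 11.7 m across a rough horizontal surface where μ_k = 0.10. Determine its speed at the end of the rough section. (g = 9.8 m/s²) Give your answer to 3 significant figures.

v = 17.7 m/s

Energy at the top = energy at the end + work done against friction:
mgh = ½mv² + μ_k m g d
W_f = μ_k mg d = (0.10)(4.69)(9.8)(11.7) = 53.78 J
½mv² = mgh − W_f = 790.55 − 53.78 = 736.77 J
v = √(2 × 736.77/4.69) = 17.73 m/s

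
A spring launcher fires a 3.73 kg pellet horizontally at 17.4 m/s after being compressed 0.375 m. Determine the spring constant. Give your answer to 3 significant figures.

Energy stored in the spring equals the launch KE: ½kx² = ½mv²
k = mv²/x² = (3.73)(17.4)²/(0.375)² = 8031 N/m

k = 8030 N/m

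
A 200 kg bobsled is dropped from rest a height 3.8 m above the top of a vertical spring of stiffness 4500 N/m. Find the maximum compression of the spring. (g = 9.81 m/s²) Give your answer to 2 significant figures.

Let x be the compression. The total drop is H + x, and the bobsled is instantaneously at rest at max compression, so energy conservation gives:
mg(H + x) = ½kx²
½(4500)x² − (200)(9.81)x − (200)(9.81)(3.8) = 0
2250x² − 1962x − 7456 = 0
x = [1962 + √(3.849e+06 + 6.7100e+07)]/(2 × 2250) = 2.308 m

x = 2.3 m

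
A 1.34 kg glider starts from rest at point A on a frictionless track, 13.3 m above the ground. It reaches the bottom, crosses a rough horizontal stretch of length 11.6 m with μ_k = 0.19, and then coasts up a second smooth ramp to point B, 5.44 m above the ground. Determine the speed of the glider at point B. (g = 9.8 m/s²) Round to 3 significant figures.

v = 10.5 m/s

Energy at A: mgh₁ = (1.34)(9.8)(13.3) = 174.66 J
Friction loss: W_f = μ_k mg d = 28.94 J
At B: ½mv² + mgh₂ = mgh₁ − W_f
½mv² = 174.66 − 28.94 − 71.438 = 74.275 J
v = √(2 × 74.275/1.34) = 10.53 m/s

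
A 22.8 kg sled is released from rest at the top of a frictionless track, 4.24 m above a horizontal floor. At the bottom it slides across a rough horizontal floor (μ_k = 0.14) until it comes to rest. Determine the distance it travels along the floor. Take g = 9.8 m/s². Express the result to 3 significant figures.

d = 30.3 m

Energy bookkeeping (friction removes W_f = μ_k N d):
At rest all PE has been dissipated by friction: mgh = μ_k m g d
d = h/μ_k = 4.24/0.14 = 30.29 m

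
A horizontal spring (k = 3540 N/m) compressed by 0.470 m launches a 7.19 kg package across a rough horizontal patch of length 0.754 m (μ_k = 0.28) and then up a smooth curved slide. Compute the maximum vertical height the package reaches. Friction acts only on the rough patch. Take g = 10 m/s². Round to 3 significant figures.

Spring energy: E₀ = ½kx² = ½(3540)(0.470)² = 390.99 J
Friction: W_f = μ_k mg d = (0.28)(7.19)(10)(0.754) = 15.18 J
Energy at base of ramp: E = 390.99 − 15.18 = 375.81 J
At max height all remaining energy is PE: mgh = E ⇒ h = E/(mg) = 375.81/(7.19 × 10) = 5.227 m

h = 5.23 m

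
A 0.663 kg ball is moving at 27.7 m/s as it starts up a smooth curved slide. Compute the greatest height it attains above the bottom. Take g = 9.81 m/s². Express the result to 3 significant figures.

h = 39.1 m

Setting KE at the bottom equal to PE gained: ½mv² = mgh
h = v²/(2g) = 27.7²/(2 × 9.81) = 39.11 m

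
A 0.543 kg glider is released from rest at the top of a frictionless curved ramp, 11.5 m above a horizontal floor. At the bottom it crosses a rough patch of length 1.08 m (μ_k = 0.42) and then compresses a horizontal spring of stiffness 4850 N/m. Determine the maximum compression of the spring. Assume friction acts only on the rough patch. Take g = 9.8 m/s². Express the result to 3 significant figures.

x = 0.156 m

Initial energy: E₁ = mgh = (0.543)(9.8)(11.5) = 61.196 J
Friction removes W_f = μ_k mg d = (0.42)(0.543)(9.8)(1.08) = 2.414 J
Energy reaching the spring: E = 61.196 − 2.414 = 58.782 J
At max compression ½kx² = E ⇒ x = √(2E/k) = √(2 × 58.782/4850) = 0.1557 m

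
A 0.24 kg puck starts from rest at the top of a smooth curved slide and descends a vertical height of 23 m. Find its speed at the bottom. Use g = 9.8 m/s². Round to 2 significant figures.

Mechanical energy is conserved (no friction): mgh = ½mv²
v = √(2gh) = √(2 × 9.8 × 23) = √450.80 = 21.23 m/s

v = 21 m/s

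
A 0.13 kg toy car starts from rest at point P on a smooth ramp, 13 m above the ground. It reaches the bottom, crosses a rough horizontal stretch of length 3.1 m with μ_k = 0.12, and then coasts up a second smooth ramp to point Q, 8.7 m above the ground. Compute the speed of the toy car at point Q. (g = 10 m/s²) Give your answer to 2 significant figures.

v = 8.9 m/s

Energy at P: mgh₁ = (0.13)(10)(13) = 16.900 J
Friction loss: W_f = μ_k mg d = 0.4836 J
At Q: ½mv² + mgh₂ = mgh₁ − W_f
½mv² = 16.900 − 0.4836 − 11.310 = 5.1064 J
v = √(2 × 5.1064/0.13) = 8.863 m/s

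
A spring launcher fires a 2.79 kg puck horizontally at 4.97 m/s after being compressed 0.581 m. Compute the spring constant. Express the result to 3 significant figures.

Spring PE at full compression equals KE at release: ½kx² = ½mv²
k = mv²/x² = (2.79)(4.97)²/(0.581)² = 204.2 N/m

k = 204 N/m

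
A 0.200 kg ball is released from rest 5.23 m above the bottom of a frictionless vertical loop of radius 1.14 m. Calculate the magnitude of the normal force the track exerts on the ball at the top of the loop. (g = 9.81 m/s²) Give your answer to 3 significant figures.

Energy from release to top (height 2r): mgh = ½mv_top² + mg(2r)
v_top² = 2g(h − 2r) = 2(9.81)(5.23 − 2.280) = 57.879 m²/s²
At the top, both N and weight point toward the centre: N + mg = mv_top²/r
N = m(v_top²/r − g) = 0.200(57.879/1.14 − 9.81) = 8.192 N

N = 8.19 N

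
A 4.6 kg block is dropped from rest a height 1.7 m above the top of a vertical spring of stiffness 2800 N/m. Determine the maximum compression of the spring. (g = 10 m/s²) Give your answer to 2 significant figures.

Take the reference level at the top of the uncompressed spring. At max compression the block has fallen H + x and is momentarily at rest:
mg(H + x) = ½kx²
½(2800)x² − (4.6)(10)x − (4.6)(10)(1.7) = 0
1400x² − 46.00x − 78.20 = 0
x = [46.00 + √(2116 + 437920)]/(2 × 1400) = 0.2533 m

x = 0.25 m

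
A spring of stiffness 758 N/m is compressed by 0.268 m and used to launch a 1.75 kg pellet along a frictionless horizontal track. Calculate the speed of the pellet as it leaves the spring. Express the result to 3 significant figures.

Conservation of energy: ½kx² = ½mv²
v = x√(k/m) = 0.268 × √(758/1.75) = 5.578 m/s

v = 5.58 m/s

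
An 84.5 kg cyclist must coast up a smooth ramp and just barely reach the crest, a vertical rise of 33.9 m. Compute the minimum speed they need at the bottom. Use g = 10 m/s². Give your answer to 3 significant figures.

At the top they are momentarily at rest, so all KE converts to PE: ½mv² = mgh
v = √(2gh) = √(2 × 10 × 33.9) = 26.04 m/s

v = 26.0 m/s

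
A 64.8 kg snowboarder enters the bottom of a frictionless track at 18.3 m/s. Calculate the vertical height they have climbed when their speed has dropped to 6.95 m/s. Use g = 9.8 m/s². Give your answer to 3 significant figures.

Conservation of energy: ½mv₁² = ½mv₂² + mgh
h = (v₁² − v₂²)/(2g) = (18.3² − 6.95²)/(2 × 9.8) = 14.62 m

h = 14.6 m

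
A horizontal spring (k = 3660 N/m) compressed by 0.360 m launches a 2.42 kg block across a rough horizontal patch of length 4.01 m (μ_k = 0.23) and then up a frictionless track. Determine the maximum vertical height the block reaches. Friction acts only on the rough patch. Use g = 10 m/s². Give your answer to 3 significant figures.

Spring energy: E₀ = ½kx² = ½(3660)(0.360)² = 237.17 J
Friction: W_f = μ_k mg d = (0.23)(2.42)(10)(4.01) = 22.32 J
Energy at base of ramp: E = 237.17 − 22.32 = 214.85 J
At max height all remaining energy is PE: mgh = E ⇒ h = E/(mg) = 214.85/(2.42 × 10) = 8.878 m

h = 8.88 m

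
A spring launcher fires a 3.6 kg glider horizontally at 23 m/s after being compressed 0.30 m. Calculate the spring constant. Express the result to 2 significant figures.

½kx² = ½mv²
k = mv²/x² = (3.6)(23)²/(0.30)² = 21160 N/m

k = 21000 N/m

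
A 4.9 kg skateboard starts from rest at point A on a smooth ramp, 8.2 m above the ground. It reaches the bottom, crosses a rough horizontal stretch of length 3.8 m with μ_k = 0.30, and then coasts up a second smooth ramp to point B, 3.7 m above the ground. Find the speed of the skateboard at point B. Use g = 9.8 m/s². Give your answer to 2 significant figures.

v = 8.1 m/s

Energy at A: mgh₁ = (4.9)(9.8)(8.2) = 393.76 J
Friction loss: W_f = μ_k mg d = 54.74 J
At B: ½mv² + mgh₂ = mgh₁ − W_f
½mv² = 393.76 − 54.74 − 177.67 = 161.35 J
v = √(2 × 161.35/4.9) = 8.115 m/s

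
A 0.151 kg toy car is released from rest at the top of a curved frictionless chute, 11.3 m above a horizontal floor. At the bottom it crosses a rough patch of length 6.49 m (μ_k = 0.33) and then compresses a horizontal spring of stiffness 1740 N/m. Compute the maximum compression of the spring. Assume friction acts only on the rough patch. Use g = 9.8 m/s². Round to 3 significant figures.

x = 0.125 m

Initial energy: E₁ = mgh = (0.151)(9.8)(11.3) = 16.722 J
Friction removes W_f = μ_k mg d = (0.33)(0.151)(9.8)(6.49) = 3.169 J
Energy reaching the spring: E = 16.722 − 3.169 = 13.552 J
At max compression ½kx² = E ⇒ x = √(2E/k) = √(2 × 13.552/1740) = 0.1248 m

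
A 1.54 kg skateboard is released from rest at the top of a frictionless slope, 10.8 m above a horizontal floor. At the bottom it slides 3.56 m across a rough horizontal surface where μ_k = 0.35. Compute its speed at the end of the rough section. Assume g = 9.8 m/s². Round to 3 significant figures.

Applying the work–energy principle:
mgh = ½mv² + μ_k m g d
W_f = μ_k mg d = (0.35)(1.54)(9.8)(3.56) = 18.80 J
½mv² = mgh − W_f = 162.99 − 18.80 = 144.19 J
v = √(2 × 144.19/1.54) = 13.68 m/s

v = 13.7 m/s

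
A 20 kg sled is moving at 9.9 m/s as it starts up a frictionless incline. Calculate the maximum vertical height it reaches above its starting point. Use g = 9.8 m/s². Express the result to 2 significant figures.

h = 5.0 m

Setting KE at the bottom equal to PE gained: ½mv² = mgh
h = v²/(2g) = 9.9²/(2 × 9.8) = 5.001 m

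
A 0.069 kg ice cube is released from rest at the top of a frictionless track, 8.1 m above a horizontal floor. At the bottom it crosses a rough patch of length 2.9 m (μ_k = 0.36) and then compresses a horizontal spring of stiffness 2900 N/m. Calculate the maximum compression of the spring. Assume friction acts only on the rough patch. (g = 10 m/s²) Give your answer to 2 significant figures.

x = 0.058 m

Initial energy: E₁ = mgh = (0.069)(10)(8.1) = 5.5890 J
Friction removes W_f = μ_k mg d = (0.36)(0.069)(10)(2.9) = 0.7204 J
Energy reaching the spring: E = 5.5890 − 0.7204 = 4.8686 J
At max compression ½kx² = E ⇒ x = √(2E/k) = √(2 × 4.8686/2900) = 0.05795 m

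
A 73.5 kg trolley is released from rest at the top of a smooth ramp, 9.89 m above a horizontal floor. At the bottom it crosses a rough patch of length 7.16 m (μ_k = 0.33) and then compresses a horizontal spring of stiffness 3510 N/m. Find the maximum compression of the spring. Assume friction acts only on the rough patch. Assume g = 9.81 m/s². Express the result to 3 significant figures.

x = 1.76 m

Initial energy: E₁ = mgh = (73.5)(9.81)(9.89) = 7131.0 J
Friction removes W_f = μ_k mg d = (0.33)(73.5)(9.81)(7.16) = 1704 J
Energy reaching the spring: E = 7131.0 − 1704 = 5427.4 J
At max compression ½kx² = E ⇒ x = √(2E/k) = √(2 × 5427.4/3510) = 1.759 m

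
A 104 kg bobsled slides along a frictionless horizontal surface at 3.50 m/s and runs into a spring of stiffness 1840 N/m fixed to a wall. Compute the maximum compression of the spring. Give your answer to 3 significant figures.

Conservation of energy between contact and max compression: ½mv² = ½kx²
x = v√(m/k) = 3.50 × √(104/1840) = 0.8321 m

x = 0.832 m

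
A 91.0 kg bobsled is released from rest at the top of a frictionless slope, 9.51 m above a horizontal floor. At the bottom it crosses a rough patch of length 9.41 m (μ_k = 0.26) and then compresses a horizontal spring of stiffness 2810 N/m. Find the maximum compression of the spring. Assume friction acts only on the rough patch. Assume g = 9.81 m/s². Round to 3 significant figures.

Initial energy: E₁ = mgh = (91.0)(9.81)(9.51) = 8489.7 J
Friction removes W_f = μ_k mg d = (0.26)(91.0)(9.81)(9.41) = 2184 J
Energy reaching the spring: E = 8489.7 − 2184 = 6305.6 J
At max compression ½kx² = E ⇒ x = √(2E/k) = √(2 × 6305.6/2810) = 2.118 m

x = 2.12 m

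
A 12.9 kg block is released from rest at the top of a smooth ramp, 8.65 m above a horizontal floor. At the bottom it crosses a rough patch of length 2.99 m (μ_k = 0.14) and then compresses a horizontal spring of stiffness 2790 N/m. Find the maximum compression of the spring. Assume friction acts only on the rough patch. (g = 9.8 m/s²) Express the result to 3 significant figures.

x = 0.864 m

Initial energy: E₁ = mgh = (12.9)(9.8)(8.65) = 1093.5 J
Friction removes W_f = μ_k mg d = (0.14)(12.9)(9.8)(2.99) = 52.92 J
Energy reaching the spring: E = 1093.5 − 52.92 = 1040.6 J
At max compression ½kx² = E ⇒ x = √(2E/k) = √(2 × 1040.6/2790) = 0.8637 m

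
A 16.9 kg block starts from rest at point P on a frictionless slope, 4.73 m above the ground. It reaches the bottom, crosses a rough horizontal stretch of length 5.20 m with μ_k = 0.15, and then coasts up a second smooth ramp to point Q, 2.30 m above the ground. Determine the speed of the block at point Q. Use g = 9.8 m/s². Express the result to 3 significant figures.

Energy at P: mgh₁ = (16.9)(9.8)(4.73) = 783.38 J
Friction loss: W_f = μ_k mg d = 129.2 J
At Q: ½mv² + mgh₂ = mgh₁ − W_f
½mv² = 783.38 − 129.2 − 380.93 = 273.27 J
v = √(2 × 273.27/16.9) = 5.687 m/s

v = 5.69 m/s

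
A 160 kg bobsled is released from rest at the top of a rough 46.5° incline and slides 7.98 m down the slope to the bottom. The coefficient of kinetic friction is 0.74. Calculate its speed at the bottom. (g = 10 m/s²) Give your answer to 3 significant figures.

v = 5.87 m/s

Taking the bottom as reference, mgh = ½mv² + μ_k N L with h = L sinθ, N = mg cosθ:
mgh = mgL sinθ = (160)(10)(7.98)sin46.5° = 9261.6 J
W_f = μ_k mg cosθ · L = (0.74)(160)(10)cos46.5°·7.98 = 6504 J
½mv² = 9261.6 − 6504 = 2757.8 J
v = √(2 × 2757.8/160) = 5.871 m/s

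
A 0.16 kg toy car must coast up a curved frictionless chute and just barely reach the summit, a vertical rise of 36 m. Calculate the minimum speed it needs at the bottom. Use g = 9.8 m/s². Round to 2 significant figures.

v = 27 m/s

At the top it is momentarily at rest, so all KE converts to PE: ½mv² = mgh
v = √(2gh) = √(2 × 9.8 × 36) = 26.56 m/s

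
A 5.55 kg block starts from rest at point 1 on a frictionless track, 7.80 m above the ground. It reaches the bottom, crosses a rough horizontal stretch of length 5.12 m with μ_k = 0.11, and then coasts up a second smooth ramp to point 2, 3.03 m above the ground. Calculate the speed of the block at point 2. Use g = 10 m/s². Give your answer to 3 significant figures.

v = 9.17 m/s

Energy at 1: mgh₁ = (5.55)(10)(7.80) = 432.90 J
Friction loss: W_f = μ_k mg d = 31.26 J
At 2: ½mv² + mgh₂ = mgh₁ − W_f
½mv² = 432.90 − 31.26 − 168.16 = 233.48 J
v = √(2 × 233.48/5.55) = 9.173 m/s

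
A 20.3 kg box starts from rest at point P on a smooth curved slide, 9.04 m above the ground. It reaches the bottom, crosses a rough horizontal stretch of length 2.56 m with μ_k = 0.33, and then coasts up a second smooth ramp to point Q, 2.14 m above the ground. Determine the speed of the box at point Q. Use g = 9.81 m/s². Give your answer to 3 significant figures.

v = 10.9 m/s

Energy at P: mgh₁ = (20.3)(9.81)(9.04) = 1800.3 J
Friction loss: W_f = μ_k mg d = 168.2 J
At Q: ½mv² + mgh₂ = mgh₁ − W_f
½mv² = 1800.3 − 168.2 − 426.17 = 1205.9 J
v = √(2 × 1205.9/20.3) = 10.90 m/s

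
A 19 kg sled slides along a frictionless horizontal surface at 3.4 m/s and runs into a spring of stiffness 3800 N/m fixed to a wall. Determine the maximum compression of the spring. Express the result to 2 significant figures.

x = 0.24 m

At max compression the sled is momentarily at rest: ½mv² = ½kx²
x = v√(m/k) = 3.4 × √(19/3800) = 0.2404 m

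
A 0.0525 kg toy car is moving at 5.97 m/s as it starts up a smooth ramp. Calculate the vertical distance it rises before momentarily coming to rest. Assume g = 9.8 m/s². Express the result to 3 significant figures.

Setting KE at the bottom equal to PE gained: ½mv² = mgh
h = v²/(2g) = 5.97²/(2 × 9.8) = 1.818 m

h = 1.82 m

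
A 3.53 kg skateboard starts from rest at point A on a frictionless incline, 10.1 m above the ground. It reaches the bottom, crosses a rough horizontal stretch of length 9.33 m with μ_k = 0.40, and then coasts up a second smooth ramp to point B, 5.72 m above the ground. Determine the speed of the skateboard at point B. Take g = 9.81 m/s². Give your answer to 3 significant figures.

v = 3.57 m/s

Energy at A: mgh₁ = (3.53)(9.81)(10.1) = 349.76 J
Friction loss: W_f = μ_k mg d = 129.2 J
At B: ½mv² + mgh₂ = mgh₁ − W_f
½mv² = 349.76 − 129.2 − 198.08 = 22.440 J
v = √(2 × 22.440/3.53) = 3.566 m/s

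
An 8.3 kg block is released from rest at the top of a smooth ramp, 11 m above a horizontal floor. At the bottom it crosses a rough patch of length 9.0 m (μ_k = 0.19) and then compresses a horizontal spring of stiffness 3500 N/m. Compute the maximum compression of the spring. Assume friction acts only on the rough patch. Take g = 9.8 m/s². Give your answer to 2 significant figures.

Initial energy: E₁ = mgh = (8.3)(9.8)(11) = 894.74 J
Friction removes W_f = μ_k mg d = (0.19)(8.3)(9.8)(9.0) = 139.1 J
Energy reaching the spring: E = 894.74 − 139.1 = 755.65 J
At max compression ½kx² = E ⇒ x = √(2E/k) = √(2 × 755.65/3500) = 0.6571 m

x = 0.66 m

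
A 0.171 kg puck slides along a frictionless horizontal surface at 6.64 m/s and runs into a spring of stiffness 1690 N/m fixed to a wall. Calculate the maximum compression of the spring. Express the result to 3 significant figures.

x = 0.0668 m

At max compression the puck is momentarily at rest: ½mv² = ½kx²
x = v√(m/k) = 6.64 × √(0.171/1690) = 0.06679 m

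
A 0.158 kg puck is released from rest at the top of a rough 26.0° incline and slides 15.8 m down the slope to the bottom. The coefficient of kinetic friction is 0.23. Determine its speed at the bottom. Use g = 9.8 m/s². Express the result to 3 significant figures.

Taking the bottom as reference, mgh = ½mv² + μ_k N L with h = L sinθ, N = mg cosθ:
mgh = mgL sinθ = (0.158)(9.8)(15.8)sin26.0° = 10.725 J
W_f = μ_k mg cosθ · L = (0.23)(0.158)(9.8)cos26.0°·15.8 = 5.057 J
½mv² = 10.725 − 5.057 = 5.6672 J
v = √(2 × 5.6672/0.158) = 8.470 m/s

v = 8.47 m/s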